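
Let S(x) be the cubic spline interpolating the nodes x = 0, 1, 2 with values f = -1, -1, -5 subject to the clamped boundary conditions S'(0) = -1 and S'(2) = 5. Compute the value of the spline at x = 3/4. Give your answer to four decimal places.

-0.4844

Let σ_i = S''(x_i). Step sizes h_i = 1, 1; slopes of the chords Δ_i = (y_(i+1) - y_i)/h_i = 0, -4.
  1·σ_0 + 4·σ_1 + 1·σ_2 = 6(Δ_1 - Δ_0) = -24
Clamped end conditions give two more equations: 2h_0·σ_0 + h_0·σ_1 = 6(Δ_0 - S'(0)) = 6 and h_1·σ_1 + 2h_1·σ_2 = 6(S'(2) - Δ_1) = 54.
Solving the tridiagonal system: σ_0 = 12, σ_1 = -18, σ_2 = 36.
On [0, 1], S(x) = -1 - 1·x + 6·x² - 5·x³.
With x = 3/4: S(3/4) = -31/64.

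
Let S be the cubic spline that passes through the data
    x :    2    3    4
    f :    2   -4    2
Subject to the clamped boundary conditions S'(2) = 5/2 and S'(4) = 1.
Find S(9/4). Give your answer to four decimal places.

1.4551

Let M_i = S''(x_i). Step sizes h_i = 1, 1; slopes of the chords Δ_i = (y_(i+1) - y_i)/h_i = -6, 6.
  1·M_0 + 4·M_1 + 1·M_2 = 6(Δ_1 - Δ_0) = 72
Clamped end conditions give two more equations: 2h_0·M_0 + h_0·M_1 = 6(Δ_0 - S'(2)) = -51 and h_1·M_1 + 2h_1·M_2 = 6(S'(4) - Δ_1) = -30.
Solving: M_0 = -177/4, M_1 = 75/2, M_2 = -135/4.
On [2, 3], S(x) = 2 + 5/2·(x - 2) - 177/8·(x - 2)² + 109/8·(x - 2)³.
With (x - 2) = 1/4: S(9/4) = 745/512.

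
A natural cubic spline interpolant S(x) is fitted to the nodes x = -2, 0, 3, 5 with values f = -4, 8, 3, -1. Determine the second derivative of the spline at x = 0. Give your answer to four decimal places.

-4.9890

Write M_i for S''(x_i). With h_i = 2, 3, 2 and divided differences Δ_i = 6, -5/3, -2, the continuity of S' gives the tridiagonal system
  2·M_0 + 10·M_1 + 3·M_2 = 6(Δ_1 - Δ_0) = -46
  3·M_1 + 10·M_2 + 2·M_3 = 6(Δ_2 - Δ_1) = -2
Natural end conditions: M_0 = M_3 = 0.
Hence M_0 = 0, M_1 = -454/91, M_2 = 118/91, M_3 = 0.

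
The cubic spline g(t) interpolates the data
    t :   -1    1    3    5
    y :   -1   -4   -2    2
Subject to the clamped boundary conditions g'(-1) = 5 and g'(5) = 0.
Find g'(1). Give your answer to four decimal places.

-2.3333

Write σ_i for g''(x_i). With h_i = 2, 2, 2 and divided differences Δ_i = -3/2, 1, 2, the continuity of g' gives the tridiagonal system
  2·σ_0 + 8·σ_1 + 2·σ_2 = 6(Δ_1 - Δ_0) = 15
  2·σ_1 + 8·σ_2 + 2·σ_3 = 6(Δ_2 - Δ_1) = 6
Clamped end conditions give two more equations: 2h_0·σ_0 + h_0·σ_1 = 6(Δ_0 - g'(-1)) = -39 and h_2·σ_2 + 2h_2·σ_3 = 6(g'(5) - Δ_2) = -12.
Hence σ_0 = -73/6, σ_1 = 29/6, σ_2 = 1/3, σ_3 = -19/6.
On [1, 3], g'(t) = b_1 + 2c_1·(t - 1) + 3d_1·(t - 1)² with b_1 = Δ_1 - h_1(2σ_1 + σ_2)/6 = -7/3, c_1 = σ_1/2 = 29/12, d_1 = (σ_2 - σ_1)/(6h_1) = -3/8. So g'(1) = -7/3.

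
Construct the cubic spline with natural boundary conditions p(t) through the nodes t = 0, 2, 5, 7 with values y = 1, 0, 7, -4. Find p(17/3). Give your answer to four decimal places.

Write M_i for p''(x_i). With h_i = 2, 3, 2 and divided differences Δ_i = -1/2, 7/3, -11/2, the continuity of p' gives the tridiagonal system
  2·M_0 + 10·M_1 + 3·M_2 = 6(Δ_1 - Δ_0) = 17
  3·M_1 + 10·M_2 + 2·M_3 = 6(Δ_2 - Δ_1) = -47
Natural end conditions: M_0 = M_3 = 0.
Hence M_0 = 0, M_1 = 311/91, M_2 = -521/91, M_3 = 0.
On [5, 7], p(t) = 7 - 919/546·(t - 5) - 521/182·(t - 5)² + 521/1092·(t - 5)³.
With (t - 5) = 2/3: p(17/3) = 34990/7371.

4.7470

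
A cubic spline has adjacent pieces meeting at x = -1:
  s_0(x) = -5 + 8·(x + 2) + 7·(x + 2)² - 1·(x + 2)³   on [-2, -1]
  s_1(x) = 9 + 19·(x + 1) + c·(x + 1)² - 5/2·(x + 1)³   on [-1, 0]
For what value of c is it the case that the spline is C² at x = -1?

4

s_0''(x) = 14 - 6·(x + 2), so s_0''(-1) = 8. On the right, s_1''(-1) = 2c, so c = 4.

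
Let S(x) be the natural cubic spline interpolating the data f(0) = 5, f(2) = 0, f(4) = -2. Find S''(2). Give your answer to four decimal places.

With σ_i denoting the second derivative at x_i, h_i = 2, 2, and Δ_i = (y_(i+1) − y_i)/h_i = -5/2, -1:
  2·σ_0 + 8·σ_1 + 2·σ_2 = 6(Δ_1 - Δ_0) = 9
Natural end conditions: σ_0 = σ_2 = 0.
Forward elimination and back-substitution give σ_0 = 0, σ_1 = 9/8, σ_2 = 0.

1.1250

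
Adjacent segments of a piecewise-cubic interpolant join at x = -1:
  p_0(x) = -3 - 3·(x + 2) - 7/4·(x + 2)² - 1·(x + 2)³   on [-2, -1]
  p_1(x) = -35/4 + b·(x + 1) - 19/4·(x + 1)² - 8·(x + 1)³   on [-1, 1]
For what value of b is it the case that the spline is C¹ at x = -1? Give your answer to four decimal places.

p_0'(x) = -3 - 7/2·(x + 2) - 3·(x + 2)², so p_0'(-1) = -19/2. On the right, p_1'(-1) = b, so b = -19/2.

-9.5000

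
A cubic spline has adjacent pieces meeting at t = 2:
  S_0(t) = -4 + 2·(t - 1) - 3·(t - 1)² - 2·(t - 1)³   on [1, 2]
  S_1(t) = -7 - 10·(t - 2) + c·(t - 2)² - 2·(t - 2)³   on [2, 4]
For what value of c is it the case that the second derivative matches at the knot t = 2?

-9

S_0''(t) = -6 - 12·(t - 1), so S_0''(2) = -18. On the right, S_1''(2) = 2c, so c = -9.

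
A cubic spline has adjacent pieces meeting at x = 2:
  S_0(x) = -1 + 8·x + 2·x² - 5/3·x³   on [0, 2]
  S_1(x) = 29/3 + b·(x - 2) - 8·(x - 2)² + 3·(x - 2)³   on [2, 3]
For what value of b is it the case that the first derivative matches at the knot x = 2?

-4

S_0'(x) = 8 + 4·x - 5·x², so S_0'(2) = -4. On the right, S_1'(2) = b, so b = -4.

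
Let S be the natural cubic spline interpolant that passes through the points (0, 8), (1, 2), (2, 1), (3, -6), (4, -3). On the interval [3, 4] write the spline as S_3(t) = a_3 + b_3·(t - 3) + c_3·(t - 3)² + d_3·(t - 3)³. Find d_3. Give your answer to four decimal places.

With m_i denoting the second derivative at x_i, h_i = 1, 1, 1, 1, and Δ_i = (y_(i+1) − y_i)/h_i = -6, -1, -7, 3:
  1·m_0 + 4·m_1 + 1·m_2 = 6(Δ_1 - Δ_0) = 30
  1·m_1 + 4·m_2 + 1·m_3 = 6(Δ_2 - Δ_1) = -36
  1·m_2 + 4·m_3 + 1·m_4 = 6(Δ_3 - Δ_2) = 60
Natural end conditions: m_0 = m_4 = 0.
Forward elimination and back-substitution give m_0 = 0, m_1 = 327/28, m_2 = -117/7, m_3 = 537/28, m_4 = 0.
On [3, 4], with S_3(t) = a_3 + b_3·(t - 3) + c_3·(t - 3)² + d_3·(t - 3)³: c_3 = m_3/2 = 537/56, d_3 = (m_4 - m_3)/(6h_3) = -179/56, b_3 = Δ_3 - h_3(2m_3 + m_4)/6 = -95/28.

-3.1964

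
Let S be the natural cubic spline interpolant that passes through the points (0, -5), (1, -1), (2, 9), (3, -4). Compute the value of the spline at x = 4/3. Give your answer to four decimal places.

Put m_i = S'' at the i-th knot. Here h = (1, 1, 1) and Δ = (4, 10, -13), so the interior equations h_(i-1)·m_(i-1) + 2(h_(i-1)+h_i)·m_i + h_i·m_(i+1) = 6(Δ_i − Δ_(i-1)) read
  1·m_0 + 4·m_1 + 1·m_2 = 6(Δ_1 - Δ_0) = 36
  1·m_1 + 4·m_2 + 1·m_3 = 6(Δ_2 - Δ_1) = -138
Natural end conditions: m_0 = m_3 = 0.
Forward elimination and back-substitution give m_0 = 0, m_1 = 94/5, m_2 = -196/5, m_3 = 0.
On [1, 2], S(x) = -1 + 154/15·(x - 1) + 47/5·(x - 1)² - 29/3·(x - 1)³.
With (x - 1) = 1/3: S(4/3) = 1259/405.

3.1086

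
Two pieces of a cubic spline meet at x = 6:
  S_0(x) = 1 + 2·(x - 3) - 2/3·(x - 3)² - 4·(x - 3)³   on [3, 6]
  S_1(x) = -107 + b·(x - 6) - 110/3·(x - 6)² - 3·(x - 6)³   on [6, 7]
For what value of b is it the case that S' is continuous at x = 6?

S_0'(x) = 2 - 4/3·(x - 3) - 12·(x - 3)², so S_0'(6) = -110. On the right, S_1'(6) = b, so b = -110.

-110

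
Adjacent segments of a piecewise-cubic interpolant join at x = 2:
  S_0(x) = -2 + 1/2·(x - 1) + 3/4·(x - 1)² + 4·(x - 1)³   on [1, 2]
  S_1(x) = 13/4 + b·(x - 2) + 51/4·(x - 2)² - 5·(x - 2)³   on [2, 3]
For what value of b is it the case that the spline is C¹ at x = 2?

S_0'(x) = 1/2 + 3/2·(x - 1) + 12·(x - 1)², so S_0'(2) = 14. On the right, S_1'(2) = b, so b = 14.

14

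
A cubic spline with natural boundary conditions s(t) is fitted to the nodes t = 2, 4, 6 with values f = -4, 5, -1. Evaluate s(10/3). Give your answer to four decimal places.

Let m_i = s''(x_i). Step sizes h_i = 2, 2; slopes of the chords Δ_i = (y_(i+1) - y_i)/h_i = 9/2, -3.
  2·m_0 + 8·m_1 + 2·m_2 = 6(Δ_1 - Δ_0) = -45
Natural end conditions: m_0 = m_2 = 0.
Forward elimination and back-substitution give m_0 = 0, m_1 = -45/8, m_2 = 0.
On [2, 4], s(t) = -4 + 51/8·(t - 2) + 0·(t - 2)² - 15/32·(t - 2)³.
With (t - 2) = 4/3: s(10/3) = 61/18.

3.3889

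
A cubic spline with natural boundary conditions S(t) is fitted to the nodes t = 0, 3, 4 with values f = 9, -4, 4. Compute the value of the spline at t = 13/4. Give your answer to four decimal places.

Let m_i = S''(x_i). Step sizes h_i = 3, 1; slopes of the chords Δ_i = (y_(i+1) - y_i)/h_i = -13/3, 8.
  3·m_0 + 8·m_1 + 1·m_2 = 6(Δ_1 - Δ_0) = 74
Natural end conditions: m_0 = m_2 = 0.
Solving the tridiagonal system: m_0 = 0, m_1 = 37/4, m_2 = 0.
On [3, 4], S(t) = -4 + 59/12·(t - 3) + 37/8·(t - 3)² - 37/24·(t - 3)³.
With (t - 3) = 1/4: S(13/4) = -1283/512.

-2.5059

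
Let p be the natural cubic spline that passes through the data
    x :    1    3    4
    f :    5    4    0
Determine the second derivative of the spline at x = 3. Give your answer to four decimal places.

-3.5000

Put m_i = p'' at the i-th knot. Here h = (2, 1) and Δ = (-1/2, -4), so the interior equations h_(i-1)·m_(i-1) + 2(h_(i-1)+h_i)·m_i + h_i·m_(i+1) = 6(Δ_i − Δ_(i-1)) read
  2·m_0 + 6·m_1 + 1·m_2 = 6(Δ_1 - Δ_0) = -21
Natural end conditions: m_0 = m_2 = 0.
Hence m_0 = 0, m_1 = -7/2, m_2 = 0.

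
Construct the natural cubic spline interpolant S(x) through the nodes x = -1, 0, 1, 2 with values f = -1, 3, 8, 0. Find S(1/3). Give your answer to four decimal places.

5.2938

Put M_i = S'' at the i-th knot. Here h = (1, 1, 1) and Δ = (4, 5, -8), so the interior equations h_(i-1)·M_(i-1) + 2(h_(i-1)+h_i)·M_i + h_i·M_(i+1) = 6(Δ_i − Δ_(i-1)) read
  1·M_0 + 4·M_1 + 1·M_2 = 6(Δ_1 - Δ_0) = 6
  1·M_1 + 4·M_2 + 1·M_3 = 6(Δ_2 - Δ_1) = -78
Natural end conditions: M_0 = M_3 = 0.
Hence M_0 = 0, M_1 = 34/5, M_2 = -106/5, M_3 = 0.
On [0, 1], S(x) = 3 + 94/15·x + 17/5·x² - 14/3·x³.
With x = 1/3: S(1/3) = 2144/405.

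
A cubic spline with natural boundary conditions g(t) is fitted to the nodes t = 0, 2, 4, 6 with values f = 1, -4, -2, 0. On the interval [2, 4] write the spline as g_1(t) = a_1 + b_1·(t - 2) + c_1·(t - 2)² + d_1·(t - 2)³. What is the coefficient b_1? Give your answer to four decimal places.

Put m_i = g'' at the i-th knot. Here h = (2, 2, 2) and Δ = (-5/2, 1, 1), so the interior equations h_(i-1)·m_(i-1) + 2(h_(i-1)+h_i)·m_i + h_i·m_(i+1) = 6(Δ_i − Δ_(i-1)) read
  2·m_0 + 8·m_1 + 2·m_2 = 6(Δ_1 - Δ_0) = 21
  2·m_1 + 8·m_2 + 2·m_3 = 6(Δ_2 - Δ_1) = 0
Natural end conditions: m_0 = m_3 = 0.
Solving the tridiagonal system: m_0 = 0, m_1 = 14/5, m_2 = -7/10, m_3 = 0.
On [2, 4], with g_1(t) = a_1 + b_1·(t - 2) + c_1·(t - 2)² + d_1·(t - 2)³: c_1 = m_1/2 = 7/5, d_1 = (m_2 - m_1)/(6h_1) = -7/24, b_1 = Δ_1 - h_1(2m_1 + m_2)/6 = -19/30.

-0.6333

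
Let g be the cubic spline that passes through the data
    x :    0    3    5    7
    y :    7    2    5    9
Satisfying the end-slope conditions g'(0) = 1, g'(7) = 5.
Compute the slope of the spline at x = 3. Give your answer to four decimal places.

Let M_i = g''(x_i). Step sizes h_i = 3, 2, 2; slopes of the chords Δ_i = (y_(i+1) - y_i)/h_i = -5/3, 3/2, 2.
  3·M_0 + 10·M_1 + 2·M_2 = 6(Δ_1 - Δ_0) = 19
  2·M_1 + 8·M_2 + 2·M_3 = 6(Δ_2 - Δ_1) = 3
Clamped end conditions give two more equations: 2h_0·M_0 + h_0·M_1 = 6(Δ_0 - g'(0)) = -16 and h_2·M_2 + 2h_2·M_3 = 6(g'(7) - Δ_2) = 18.
Hence M_0 = -497/111, M_1 = 134/37, M_2 = -70/37, M_3 = 403/74.
On [3, 5], g'(x) = b_1 + 2c_1·(x - 3) + 3d_1·(x - 3)² with b_1 = Δ_1 - h_1(2M_1 + M_2)/6 = -21/74, c_1 = M_1/2 = 67/37, d_1 = (M_2 - M_1)/(6h_1) = -17/37. So g'(3) = -21/74.

-0.2838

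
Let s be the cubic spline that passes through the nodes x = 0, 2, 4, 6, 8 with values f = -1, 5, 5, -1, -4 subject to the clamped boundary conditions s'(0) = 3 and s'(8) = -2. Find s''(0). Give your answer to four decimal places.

0.9554

Put M_i = s'' at the i-th knot. Here h = (2, 2, 2, 2) and Δ = (3, 0, -3, -3/2), so the interior equations h_(i-1)·M_(i-1) + 2(h_(i-1)+h_i)·M_i + h_i·M_(i+1) = 6(Δ_i − Δ_(i-1)) read
  2·M_0 + 8·M_1 + 2·M_2 = 6(Δ_1 - Δ_0) = -18
  2·M_1 + 8·M_2 + 2·M_3 = 6(Δ_2 - Δ_1) = -18
  2·M_2 + 8·M_3 + 2·M_4 = 6(Δ_3 - Δ_2) = 9
Clamped end conditions give two more equations: 2h_0·M_0 + h_0·M_1 = 6(Δ_0 - s'(0)) = 0 and h_3·M_3 + 2h_3·M_4 = 6(s'(8) - Δ_3) = -3.
Solving the tridiagonal system: M_0 = 107/112, M_1 = -107/56, M_2 = -37/16, M_3 = 121/56, M_4 = -205/112.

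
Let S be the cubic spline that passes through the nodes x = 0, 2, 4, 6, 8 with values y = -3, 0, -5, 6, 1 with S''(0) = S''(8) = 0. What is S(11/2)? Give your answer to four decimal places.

Write M_i for S''(x_i). With h_i = 2, 2, 2, 2 and divided differences Δ_i = 3/2, -5/2, 11/2, -5/2, the continuity of S' gives the tridiagonal system
  2·M_0 + 8·M_1 + 2·M_2 = 6(Δ_1 - Δ_0) = -24
  2·M_1 + 8·M_2 + 2·M_3 = 6(Δ_2 - Δ_1) = 48
  2·M_2 + 8·M_3 + 2·M_4 = 6(Δ_3 - Δ_2) = -48
Natural end conditions: M_0 = M_4 = 0.
Forward elimination and back-substitution give M_0 = 0, M_1 = -75/14, M_2 = 66/7, M_3 = -117/14, M_4 = 0.
On [4, 6], S(x) = -5 + 2·(x - 4) + 33/7·(x - 4)² - 83/56·(x - 4)³.
With (x - 4) = 3/2: S(11/2) = 1615/448.

3.6049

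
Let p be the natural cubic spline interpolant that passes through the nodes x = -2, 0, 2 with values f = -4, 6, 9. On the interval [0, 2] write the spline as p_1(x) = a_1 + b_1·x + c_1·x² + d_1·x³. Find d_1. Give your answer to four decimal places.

0.2188

Write M_i for p''(x_i). With h_i = 2, 2 and divided differences Δ_i = 5, 3/2, the continuity of p' gives the tridiagonal system
  2·M_0 + 8·M_1 + 2·M_2 = 6(Δ_1 - Δ_0) = -21
Natural end conditions: M_0 = M_2 = 0.
Forward elimination and back-substitution give M_0 = 0, M_1 = -21/8, M_2 = 0.
On [0, 2], with p_1(x) = a_1 + b_1·x + c_1·x² + d_1·x³: c_1 = M_1/2 = -21/16, d_1 = (M_2 - M_1)/(6h_1) = 7/32, b_1 = Δ_1 - h_1(2M_1 + M_2)/6 = 13/4.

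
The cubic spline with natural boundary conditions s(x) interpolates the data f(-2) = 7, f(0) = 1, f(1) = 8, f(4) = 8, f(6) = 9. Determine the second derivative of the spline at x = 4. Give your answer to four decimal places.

2.5889

With M_i denoting the second derivative at x_i, h_i = 2, 1, 3, 2, and Δ_i = (y_(i+1) − y_i)/h_i = -3, 7, 0, 1/2:
  2·M_0 + 6·M_1 + 1·M_2 = 6(Δ_1 - Δ_0) = 60
  1·M_1 + 8·M_2 + 3·M_3 = 6(Δ_2 - Δ_1) = -42
  3·M_2 + 10·M_3 + 2·M_4 = 6(Δ_3 - Δ_2) = 3
Natural end conditions: M_0 = M_4 = 0.
Solving the tridiagonal system: M_0 = 0, M_1 = 4689/416, M_2 = -1587/208, M_3 = 1077/416, M_4 = 0.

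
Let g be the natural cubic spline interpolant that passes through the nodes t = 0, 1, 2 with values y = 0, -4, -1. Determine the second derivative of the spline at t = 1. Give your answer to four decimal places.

10.5000

Let σ_i = g''(x_i). Step sizes h_i = 1, 1; slopes of the chords Δ_i = (y_(i+1) - y_i)/h_i = -4, 3.
  1·σ_0 + 4·σ_1 + 1·σ_2 = 6(Δ_1 - Δ_0) = 42
Natural end conditions: σ_0 = σ_2 = 0.
Solving: σ_0 = 0, σ_1 = 21/2, σ_2 = 0.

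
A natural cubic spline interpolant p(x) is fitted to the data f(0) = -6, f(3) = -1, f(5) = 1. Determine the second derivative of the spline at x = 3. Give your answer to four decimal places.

-0.4000

With m_i denoting the second derivative at x_i, h_i = 3, 2, and Δ_i = (y_(i+1) − y_i)/h_i = 5/3, 1:
  3·m_0 + 10·m_1 + 2·m_2 = 6(Δ_1 - Δ_0) = -4
Natural end conditions: m_0 = m_2 = 0.
Solving the tridiagonal system: m_0 = 0, m_1 = -2/5, m_2 = 0.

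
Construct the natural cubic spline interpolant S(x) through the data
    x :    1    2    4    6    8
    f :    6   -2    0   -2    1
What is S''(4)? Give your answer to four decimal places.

-4.9390

With σ_i denoting the second derivative at x_i, h_i = 1, 2, 2, 2, and Δ_i = (y_(i+1) − y_i)/h_i = -8, 1, -1, 3/2:
  1·σ_0 + 6·σ_1 + 2·σ_2 = 6(Δ_1 - Δ_0) = 54
  2·σ_1 + 8·σ_2 + 2·σ_3 = 6(Δ_2 - Δ_1) = -12
  2·σ_2 + 8·σ_3 + 2·σ_4 = 6(Δ_3 - Δ_2) = 15
Natural end conditions: σ_0 = σ_4 = 0.
Forward elimination and back-substitution give σ_0 = 0, σ_1 = 873/82, σ_2 = -405/82, σ_3 = 255/82, σ_4 = 0.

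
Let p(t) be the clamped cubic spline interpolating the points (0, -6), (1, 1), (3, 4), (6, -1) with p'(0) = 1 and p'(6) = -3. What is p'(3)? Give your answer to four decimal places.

With M_i denoting the second derivative at x_i, h_i = 1, 2, 3, and Δ_i = (y_(i+1) − y_i)/h_i = 7, 3/2, -5/3:
  1·M_0 + 6·M_1 + 2·M_2 = 6(Δ_1 - Δ_0) = -33
  2·M_1 + 10·M_2 + 3·M_3 = 6(Δ_2 - Δ_1) = -19
Clamped end conditions give two more equations: 2h_0·M_0 + h_0·M_1 = 6(Δ_0 - p'(0)) = 36 and h_2·M_2 + 2h_2·M_3 = 6(p'(6) - Δ_2) = -8.
Solving: M_0 = 1295/57, M_1 = -538/57, M_2 = 26/57, M_3 = -89/57.
On [3, 6], p'(t) = b_2 + 2c_2·(t - 3) + 3d_2·(t - 3)² with b_2 = Δ_2 - h_2(2M_2 + M_3)/6 = -51/38, c_2 = M_2/2 = 13/57, d_2 = (M_3 - M_2)/(6h_2) = -115/1026. So p'(3) = -51/38.

-1.3421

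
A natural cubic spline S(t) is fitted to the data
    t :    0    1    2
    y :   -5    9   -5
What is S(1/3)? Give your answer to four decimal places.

1.7407

Let M_i = S''(x_i). Step sizes h_i = 1, 1; slopes of the chords Δ_i = (y_(i+1) - y_i)/h_i = 14, -14.
  1·M_0 + 4·M_1 + 1·M_2 = 6(Δ_1 - Δ_0) = -168
Natural end conditions: M_0 = M_2 = 0.
Hence M_0 = 0, M_1 = -42, M_2 = 0.
On [0, 1], S(t) = -5 + 21·t + 0·t² - 7·t³.
With t = 1/3: S(1/3) = 47/27.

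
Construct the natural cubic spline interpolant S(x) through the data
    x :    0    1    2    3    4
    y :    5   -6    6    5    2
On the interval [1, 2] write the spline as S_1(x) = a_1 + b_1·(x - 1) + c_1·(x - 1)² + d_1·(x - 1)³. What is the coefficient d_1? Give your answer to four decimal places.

Put M_i = S'' at the i-th knot. Here h = (1, 1, 1, 1) and Δ = (-11, 12, -1, -3), so the interior equations h_(i-1)·M_(i-1) + 2(h_(i-1)+h_i)·M_i + h_i·M_(i+1) = 6(Δ_i − Δ_(i-1)) read
  1·M_0 + 4·M_1 + 1·M_2 = 6(Δ_1 - Δ_0) = 138
  1·M_1 + 4·M_2 + 1·M_3 = 6(Δ_2 - Δ_1) = -78
  1·M_2 + 4·M_3 + 1·M_4 = 6(Δ_3 - Δ_2) = -12
Natural end conditions: M_0 = M_4 = 0.
Hence M_0 = 0, M_1 = 1185/28, M_2 = -219/7, M_3 = 135/28, M_4 = 0.
On [1, 2], with S_1(x) = a_1 + b_1·(x - 1) + c_1·(x - 1)² + d_1·(x - 1)³: c_1 = M_1/2 = 1185/56, d_1 = (M_2 - M_1)/(6h_1) = -687/56, b_1 = Δ_1 - h_1(2M_1 + M_2)/6 = 87/28.

-12.2679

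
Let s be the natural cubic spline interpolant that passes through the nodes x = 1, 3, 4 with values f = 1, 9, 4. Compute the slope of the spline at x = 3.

-2

Put M_i = s'' at the i-th knot. Here h = (2, 1) and Δ = (4, -5), so the interior equations h_(i-1)·M_(i-1) + 2(h_(i-1)+h_i)·M_i + h_i·M_(i+1) = 6(Δ_i − Δ_(i-1)) read
  2·M_0 + 6·M_1 + 1·M_2 = 6(Δ_1 - Δ_0) = -54
Natural end conditions: M_0 = M_2 = 0.
Solving the tridiagonal system: M_0 = 0, M_1 = -9, M_2 = 0.
On [3, 4], s'(x) = b_1 + 2c_1·(x - 3) + 3d_1·(x - 3)² with b_1 = Δ_1 - h_1(2M_1 + M_2)/6 = -2, c_1 = M_1/2 = -9/2, d_1 = (M_2 - M_1)/(6h_1) = 3/2. So s'(3) = -2.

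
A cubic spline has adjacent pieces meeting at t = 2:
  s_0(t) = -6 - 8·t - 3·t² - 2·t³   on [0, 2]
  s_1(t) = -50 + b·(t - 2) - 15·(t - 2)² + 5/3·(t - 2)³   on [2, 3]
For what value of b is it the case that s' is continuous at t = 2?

-44

s_0'(t) = -8 - 6·t - 6·t², so s_0'(2) = -44. On the right, s_1'(2) = b, so b = -44.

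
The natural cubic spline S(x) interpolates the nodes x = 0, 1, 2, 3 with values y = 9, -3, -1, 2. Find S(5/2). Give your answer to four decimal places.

Put M_i = S'' at the i-th knot. Here h = (1, 1, 1) and Δ = (-12, 2, 3), so the interior equations h_(i-1)·M_(i-1) + 2(h_(i-1)+h_i)·M_i + h_i·M_(i+1) = 6(Δ_i − Δ_(i-1)) read
  1·M_0 + 4·M_1 + 1·M_2 = 6(Δ_1 - Δ_0) = 84
  1·M_1 + 4·M_2 + 1·M_3 = 6(Δ_2 - Δ_1) = 6
Natural end conditions: M_0 = M_3 = 0.
Forward elimination and back-substitution give M_0 = 0, M_1 = 22, M_2 = -4, M_3 = 0.
On [2, 3], S(x) = -1 + 13/3·(x - 2) - 2·(x - 2)² + 2/3·(x - 2)³.
With (x - 2) = 1/2: S(5/2) = 3/4.

0.7500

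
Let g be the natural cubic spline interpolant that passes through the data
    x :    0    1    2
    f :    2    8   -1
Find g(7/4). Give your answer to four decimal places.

2.1289

With M_i denoting the second derivative at x_i, h_i = 1, 1, and Δ_i = (y_(i+1) − y_i)/h_i = 6, -9:
  1·M_0 + 4·M_1 + 1·M_2 = 6(Δ_1 - Δ_0) = -90
Natural end conditions: M_0 = M_2 = 0.
Hence M_0 = 0, M_1 = -45/2, M_2 = 0.
On [1, 2], g(x) = 8 - 3/2·(x - 1) - 45/4·(x - 1)² + 15/4·(x - 1)³.
With (x - 1) = 3/4: g(7/4) = 545/256.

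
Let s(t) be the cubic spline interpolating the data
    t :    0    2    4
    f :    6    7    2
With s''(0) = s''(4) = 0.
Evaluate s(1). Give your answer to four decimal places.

Write M_i for s''(x_i). With h_i = 2, 2 and divided differences Δ_i = 1/2, -5/2, the continuity of s' gives the tridiagonal system
  2·M_0 + 8·M_1 + 2·M_2 = 6(Δ_1 - Δ_0) = -18
Natural end conditions: M_0 = M_2 = 0.
Forward elimination and back-substitution give M_0 = 0, M_1 = -9/4, M_2 = 0.
On [0, 2], s(t) = 6 + 5/4·t + 0·t² - 3/16·t³.
With t = 1: s(1) = 113/16.

7.0625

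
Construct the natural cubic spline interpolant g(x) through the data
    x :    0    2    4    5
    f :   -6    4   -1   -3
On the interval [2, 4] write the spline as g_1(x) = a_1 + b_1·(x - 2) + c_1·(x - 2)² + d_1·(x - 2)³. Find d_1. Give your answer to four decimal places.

Put m_i = g'' at the i-th knot. Here h = (2, 2, 1) and Δ = (5, -5/2, -2), so the interior equations h_(i-1)·m_(i-1) + 2(h_(i-1)+h_i)·m_i + h_i·m_(i+1) = 6(Δ_i − Δ_(i-1)) read
  2·m_0 + 8·m_1 + 2·m_2 = 6(Δ_1 - Δ_0) = -45
  2·m_1 + 6·m_2 + 1·m_3 = 6(Δ_2 - Δ_1) = 3
Natural end conditions: m_0 = m_3 = 0.
Solving the tridiagonal system: m_0 = 0, m_1 = -69/11, m_2 = 57/22, m_3 = 0.
On [2, 4], with g_1(x) = a_1 + b_1·(x - 2) + c_1·(x - 2)² + d_1·(x - 2)³: c_1 = m_1/2 = -69/22, d_1 = (m_2 - m_1)/(6h_1) = 65/88, b_1 = Δ_1 - h_1(2m_1 + m_2)/6 = 9/11.

0.7386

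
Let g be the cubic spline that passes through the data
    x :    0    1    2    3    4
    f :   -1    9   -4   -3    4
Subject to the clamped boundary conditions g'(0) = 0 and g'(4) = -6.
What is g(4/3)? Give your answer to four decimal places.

6.6058

With M_i denoting the second derivative at x_i, h_i = 1, 1, 1, 1, and Δ_i = (y_(i+1) − y_i)/h_i = 10, -13, 1, 7:
  1·M_0 + 4·M_1 + 1·M_2 = 6(Δ_1 - Δ_0) = -138
  1·M_1 + 4·M_2 + 1·M_3 = 6(Δ_2 - Δ_1) = 84
  1·M_2 + 4·M_3 + 1·M_4 = 6(Δ_3 - Δ_2) = 36
Clamped end conditions give two more equations: 2h_0·M_0 + h_0·M_1 = 6(Δ_0 - g'(0)) = 60 and h_3·M_3 + 2h_3·M_4 = 6(g'(4) - Δ_3) = -78.
Forward elimination and back-substitution give M_0 = 1641/28, M_1 = -801/14, M_2 = 129/4, M_3 = 171/14, M_4 = -1263/28.
On [1, 2], g(x) = 9 + 39/56·(x - 1) - 801/28·(x - 1)² + 835/56·(x - 1)³.
With (x - 1) = 1/3: g(4/3) = 2497/378.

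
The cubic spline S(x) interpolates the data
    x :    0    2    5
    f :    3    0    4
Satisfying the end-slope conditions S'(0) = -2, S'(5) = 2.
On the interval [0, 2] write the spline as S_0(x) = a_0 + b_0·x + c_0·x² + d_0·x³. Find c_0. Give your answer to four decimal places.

-0.0750

Put σ_i = S'' at the i-th knot. Here h = (2, 3) and Δ = (-3/2, 4/3), so the interior equations h_(i-1)·σ_(i-1) + 2(h_(i-1)+h_i)·σ_i + h_i·σ_(i+1) = 6(Δ_i − Δ_(i-1)) read
  2·σ_0 + 10·σ_1 + 3·σ_2 = 6(Δ_1 - Δ_0) = 17
Clamped end conditions give two more equations: 2h_0·σ_0 + h_0·σ_1 = 6(Δ_0 - S'(0)) = 3 and h_1·σ_1 + 2h_1·σ_2 = 6(S'(5) - Δ_1) = 4.
Hence σ_0 = -3/20, σ_1 = 9/5, σ_2 = -7/30.
On [0, 2], with S_0(x) = a_0 + b_0·x + c_0·x² + d_0·x³: c_0 = σ_0/2 = -3/40, d_0 = (σ_1 - σ_0)/(6h_0) = 13/80, b_0 = Δ_0 - h_0(2σ_0 + σ_1)/6 = -2.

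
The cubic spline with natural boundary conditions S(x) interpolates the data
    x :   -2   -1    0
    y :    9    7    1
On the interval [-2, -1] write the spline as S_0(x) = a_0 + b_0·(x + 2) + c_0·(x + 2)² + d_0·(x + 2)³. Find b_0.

-1

Let σ_i = S''(x_i). Step sizes h_i = 1, 1; slopes of the chords Δ_i = (y_(i+1) - y_i)/h_i = -2, -6.
  1·σ_0 + 4·σ_1 + 1·σ_2 = 6(Δ_1 - Δ_0) = -24
Natural end conditions: σ_0 = σ_2 = 0.
Forward elimination and back-substitution give σ_0 = 0, σ_1 = -6, σ_2 = 0.
On [-2, -1], with S_0(x) = a_0 + b_0·(x + 2) + c_0·(x + 2)² + d_0·(x + 2)³: c_0 = σ_0/2 = 0, d_0 = (σ_1 - σ_0)/(6h_0) = -1, b_0 = Δ_0 - h_0(2σ_0 + σ_1)/6 = -1.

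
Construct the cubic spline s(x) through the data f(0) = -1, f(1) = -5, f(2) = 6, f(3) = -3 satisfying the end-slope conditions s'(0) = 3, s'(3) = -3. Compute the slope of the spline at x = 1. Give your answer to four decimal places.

Write m_i for s''(x_i). With h_i = 1, 1, 1 and divided differences Δ_i = -4, 11, -9, the continuity of s' gives the tridiagonal system
  1·m_0 + 4·m_1 + 1·m_2 = 6(Δ_1 - Δ_0) = 90
  1·m_1 + 4·m_2 + 1·m_3 = 6(Δ_2 - Δ_1) = -120
Clamped end conditions give two more equations: 2h_0·m_0 + h_0·m_1 = 6(Δ_0 - s'(0)) = -42 and h_2·m_2 + 2h_2·m_3 = 6(s'(3) - Δ_2) = 36.
Solving the tridiagonal system: m_0 = -222/5, m_1 = 234/5, m_2 = -264/5, m_3 = 222/5.
On [1, 2], s'(x) = b_1 + 2c_1·(x - 1) + 3d_1·(x - 1)² with b_1 = Δ_1 - h_1(2m_1 + m_2)/6 = 21/5, c_1 = m_1/2 = 117/5, d_1 = (m_2 - m_1)/(6h_1) = -83/5. So s'(1) = 21/5.

4.2000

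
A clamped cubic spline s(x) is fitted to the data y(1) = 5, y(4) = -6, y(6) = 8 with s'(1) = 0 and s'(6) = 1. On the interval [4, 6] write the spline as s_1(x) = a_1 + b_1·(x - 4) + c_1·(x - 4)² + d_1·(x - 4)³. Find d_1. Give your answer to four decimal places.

-2.3000

Let m_i = s''(x_i). Step sizes h_i = 3, 2; slopes of the chords Δ_i = (y_(i+1) - y_i)/h_i = -11/3, 7.
  3·m_0 + 10·m_1 + 2·m_2 = 6(Δ_1 - Δ_0) = 64
Clamped end conditions give two more equations: 2h_0·m_0 + h_0·m_1 = 6(Δ_0 - s'(1)) = -22 and h_1·m_1 + 2h_1·m_2 = 6(s'(6) - Δ_1) = -36.
Solving: m_0 = -148/15, m_1 = 62/5, m_2 = -76/5.
On [4, 6], with s_1(x) = a_1 + b_1·(x - 4) + c_1·(x - 4)² + d_1·(x - 4)³: c_1 = m_1/2 = 31/5, d_1 = (m_2 - m_1)/(6h_1) = -23/10, b_1 = Δ_1 - h_1(2m_1 + m_2)/6 = 19/5.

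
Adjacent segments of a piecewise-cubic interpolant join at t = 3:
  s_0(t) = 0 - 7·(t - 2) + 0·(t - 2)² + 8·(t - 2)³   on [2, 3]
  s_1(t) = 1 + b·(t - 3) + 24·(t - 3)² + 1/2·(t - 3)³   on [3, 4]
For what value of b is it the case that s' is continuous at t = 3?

s_0'(t) = -7 + 0·(t - 2) + 24·(t - 2)², so s_0'(3) = 17. On the right, s_1'(3) = b, so b = 17.

17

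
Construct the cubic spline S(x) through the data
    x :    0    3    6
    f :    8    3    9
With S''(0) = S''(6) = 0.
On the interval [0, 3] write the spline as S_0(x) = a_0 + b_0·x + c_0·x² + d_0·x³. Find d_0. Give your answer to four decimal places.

0.1019

Put M_i = S'' at the i-th knot. Here h = (3, 3) and Δ = (-5/3, 2), so the interior equations h_(i-1)·M_(i-1) + 2(h_(i-1)+h_i)·M_i + h_i·M_(i+1) = 6(Δ_i − Δ_(i-1)) read
  3·M_0 + 12·M_1 + 3·M_2 = 6(Δ_1 - Δ_0) = 22
Natural end conditions: M_0 = M_2 = 0.
Forward elimination and back-substitution give M_0 = 0, M_1 = 11/6, M_2 = 0.
On [0, 3], with S_0(x) = a_0 + b_0·x + c_0·x² + d_0·x³: c_0 = M_0/2 = 0, d_0 = (M_1 - M_0)/(6h_0) = 11/108, b_0 = Δ_0 - h_0(2M_0 + M_1)/6 = -31/12.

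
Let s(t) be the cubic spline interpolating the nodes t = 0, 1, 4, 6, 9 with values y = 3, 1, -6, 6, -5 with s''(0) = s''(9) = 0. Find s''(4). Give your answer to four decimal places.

7.3569

With m_i denoting the second derivative at x_i, h_i = 1, 3, 2, 3, and Δ_i = (y_(i+1) − y_i)/h_i = -2, -7/3, 6, -11/3:
  1·m_0 + 8·m_1 + 3·m_2 = 6(Δ_1 - Δ_0) = -2
  3·m_1 + 10·m_2 + 2·m_3 = 6(Δ_2 - Δ_1) = 50
  2·m_2 + 10·m_3 + 3·m_4 = 6(Δ_3 - Δ_2) = -58
Natural end conditions: m_0 = m_4 = 0.
Forward elimination and back-substitution give m_0 = 0, m_1 = -340/113, m_2 = 2494/339, m_3 = -2465/339, m_4 = 0.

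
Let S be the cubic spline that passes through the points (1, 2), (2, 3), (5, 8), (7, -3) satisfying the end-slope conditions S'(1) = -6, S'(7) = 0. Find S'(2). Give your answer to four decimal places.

Let σ_i = S''(x_i). Step sizes h_i = 1, 3, 2; slopes of the chords Δ_i = (y_(i+1) - y_i)/h_i = 1, 5/3, -11/2.
  1·σ_0 + 8·σ_1 + 3·σ_2 = 6(Δ_1 - Δ_0) = 4
  3·σ_1 + 10·σ_2 + 2·σ_3 = 6(Δ_2 - Δ_1) = -43
Clamped end conditions give two more equations: 2h_0·σ_0 + h_0·σ_1 = 6(Δ_0 - S'(1)) = 42 and h_2·σ_2 + 2h_2·σ_3 = 6(S'(7) - Δ_2) = 33.
Hence σ_0 = 1621/78, σ_1 = 17/39, σ_2 = -527/78, σ_3 = 907/78.
On [2, 5], S'(x) = b_1 + 2c_1·(x - 2) + 3d_1·(x - 2)² with b_1 = Δ_1 - h_1(2σ_1 + σ_2)/6 = 719/156, c_1 = σ_1/2 = 17/78, d_1 = (σ_2 - σ_1)/(6h_1) = -187/468. So S'(2) = 719/156.

4.6090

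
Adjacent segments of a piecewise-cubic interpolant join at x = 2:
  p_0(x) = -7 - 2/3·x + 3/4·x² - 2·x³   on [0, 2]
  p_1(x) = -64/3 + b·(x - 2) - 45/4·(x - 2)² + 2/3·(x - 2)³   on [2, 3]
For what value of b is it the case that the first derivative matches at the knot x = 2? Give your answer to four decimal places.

-21.6667

p_0'(x) = -2/3 + 3/2·x - 6·x², so p_0'(2) = -65/3. On the right, p_1'(2) = b, so b = -65/3.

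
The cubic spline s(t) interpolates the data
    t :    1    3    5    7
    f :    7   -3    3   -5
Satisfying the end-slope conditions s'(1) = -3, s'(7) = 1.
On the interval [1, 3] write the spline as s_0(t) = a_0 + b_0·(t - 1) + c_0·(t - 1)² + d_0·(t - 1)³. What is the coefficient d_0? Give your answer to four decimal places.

With m_i denoting the second derivative at x_i, h_i = 2, 2, 2, and Δ_i = (y_(i+1) − y_i)/h_i = -5, 3, -4:
  2·m_0 + 8·m_1 + 2·m_2 = 6(Δ_1 - Δ_0) = 48
  2·m_1 + 8·m_2 + 2·m_3 = 6(Δ_2 - Δ_1) = -42
Clamped end conditions give two more equations: 2h_0·m_0 + h_0·m_1 = 6(Δ_0 - s'(1)) = -12 and h_2·m_2 + 2h_2·m_3 = 6(s'(7) - Δ_2) = 30.
Solving the tridiagonal system: m_0 = -127/15, m_1 = 164/15, m_2 = -169/15, m_3 = 197/15.
On [1, 3], with s_0(t) = a_0 + b_0·(t - 1) + c_0·(t - 1)² + d_0·(t - 1)³: c_0 = m_0/2 = -127/30, d_0 = (m_1 - m_0)/(6h_0) = 97/60, b_0 = Δ_0 - h_0(2m_0 + m_1)/6 = -3.

1.6167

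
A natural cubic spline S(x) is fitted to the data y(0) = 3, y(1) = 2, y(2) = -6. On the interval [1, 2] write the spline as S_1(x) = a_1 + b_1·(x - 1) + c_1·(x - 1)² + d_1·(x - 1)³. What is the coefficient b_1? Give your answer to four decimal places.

-4.5000

Put σ_i = S'' at the i-th knot. Here h = (1, 1) and Δ = (-1, -8), so the interior equations h_(i-1)·σ_(i-1) + 2(h_(i-1)+h_i)·σ_i + h_i·σ_(i+1) = 6(Δ_i − Δ_(i-1)) read
  1·σ_0 + 4·σ_1 + 1·σ_2 = 6(Δ_1 - Δ_0) = -42
Natural end conditions: σ_0 = σ_2 = 0.
Forward elimination and back-substitution give σ_0 = 0, σ_1 = -21/2, σ_2 = 0.
On [1, 2], with S_1(x) = a_1 + b_1·(x - 1) + c_1·(x - 1)² + d_1·(x - 1)³: c_1 = σ_1/2 = -21/4, d_1 = (σ_2 - σ_1)/(6h_1) = 7/4, b_1 = Δ_1 - h_1(2σ_1 + σ_2)/6 = -9/2.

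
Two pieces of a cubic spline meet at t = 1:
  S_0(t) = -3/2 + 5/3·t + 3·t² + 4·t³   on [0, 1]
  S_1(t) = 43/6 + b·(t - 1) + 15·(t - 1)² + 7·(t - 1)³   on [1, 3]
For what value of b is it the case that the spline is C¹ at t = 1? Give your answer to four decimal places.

S_0'(t) = 5/3 + 6·t + 12·t², so S_0'(1) = 59/3. On the right, S_1'(1) = b, so b = 59/3.

19.6667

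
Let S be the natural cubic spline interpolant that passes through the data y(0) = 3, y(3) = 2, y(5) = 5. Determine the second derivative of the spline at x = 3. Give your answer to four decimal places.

1.1000

With M_i denoting the second derivative at x_i, h_i = 3, 2, and Δ_i = (y_(i+1) − y_i)/h_i = -1/3, 3/2:
  3·M_0 + 10·M_1 + 2·M_2 = 6(Δ_1 - Δ_0) = 11
Natural end conditions: M_0 = M_2 = 0.
Solving: M_0 = 0, M_1 = 11/10, M_2 = 0.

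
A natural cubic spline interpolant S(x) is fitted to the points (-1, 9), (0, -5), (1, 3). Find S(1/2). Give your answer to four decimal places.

Put σ_i = S'' at the i-th knot. Here h = (1, 1) and Δ = (-14, 8), so the interior equations h_(i-1)·σ_(i-1) + 2(h_(i-1)+h_i)·σ_i + h_i·σ_(i+1) = 6(Δ_i − Δ_(i-1)) read
  1·σ_0 + 4·σ_1 + 1·σ_2 = 6(Δ_1 - Δ_0) = 132
Natural end conditions: σ_0 = σ_2 = 0.
Forward elimination and back-substitution give σ_0 = 0, σ_1 = 33, σ_2 = 0.
On [0, 1], S(x) = -5 - 3·x + 33/2·x² - 11/2·x³.
With x = 1/2: S(1/2) = -49/16.

-3.0625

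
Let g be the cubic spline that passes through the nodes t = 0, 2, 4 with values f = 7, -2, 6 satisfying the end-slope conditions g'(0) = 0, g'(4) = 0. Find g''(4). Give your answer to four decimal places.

With M_i denoting the second derivative at x_i, h_i = 2, 2, and Δ_i = (y_(i+1) − y_i)/h_i = -9/2, 4:
  2·M_0 + 8·M_1 + 2·M_2 = 6(Δ_1 - Δ_0) = 51
Clamped end conditions give two more equations: 2h_0·M_0 + h_0·M_1 = 6(Δ_0 - g'(0)) = -27 and h_1·M_1 + 2h_1·M_2 = 6(g'(4) - Δ_1) = -24.
Solving the tridiagonal system: M_0 = -105/8, M_1 = 51/4, M_2 = -99/8.

-12.3750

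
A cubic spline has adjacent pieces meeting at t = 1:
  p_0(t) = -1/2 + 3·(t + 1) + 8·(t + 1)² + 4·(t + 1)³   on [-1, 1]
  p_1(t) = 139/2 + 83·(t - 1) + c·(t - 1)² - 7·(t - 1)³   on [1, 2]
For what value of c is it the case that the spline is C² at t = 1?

32

p_0''(t) = 16 + 24·(t + 1), so p_0''(1) = 64. On the right, p_1''(1) = 2c, so c = 32.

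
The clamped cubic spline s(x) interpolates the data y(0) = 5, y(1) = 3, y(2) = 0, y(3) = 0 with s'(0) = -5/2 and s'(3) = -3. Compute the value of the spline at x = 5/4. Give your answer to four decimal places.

Let σ_i = s''(x_i). Step sizes h_i = 1, 1, 1; slopes of the chords Δ_i = (y_(i+1) - y_i)/h_i = -2, -3, 0.
  1·σ_0 + 4·σ_1 + 1·σ_2 = 6(Δ_1 - Δ_0) = -6
  1·σ_1 + 4·σ_2 + 1·σ_3 = 6(Δ_2 - Δ_1) = 18
Clamped end conditions give two more equations: 2h_0·σ_0 + h_0·σ_1 = 6(Δ_0 - s'(0)) = 3 and h_2·σ_2 + 2h_2·σ_3 = 6(s'(3) - Δ_2) = -18.
Solving: σ_0 = 58/15, σ_1 = -71/15, σ_2 = 136/15, σ_3 = -203/15.
On [1, 2], s(x) = 3 - 44/15·(x - 1) - 71/30·(x - 1)² + 23/10·(x - 1)³.
With (x - 1) = 1/4: s(5/4) = 1379/640.

2.1547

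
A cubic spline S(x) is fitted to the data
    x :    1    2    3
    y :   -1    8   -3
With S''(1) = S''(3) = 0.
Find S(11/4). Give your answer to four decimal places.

With m_i denoting the second derivative at x_i, h_i = 1, 1, and Δ_i = (y_(i+1) − y_i)/h_i = 9, -11:
  1·m_0 + 4·m_1 + 1·m_2 = 6(Δ_1 - Δ_0) = -120
Natural end conditions: m_0 = m_2 = 0.
Forward elimination and back-substitution give m_0 = 0, m_1 = -30, m_2 = 0.
On [2, 3], S(x) = 8 - 1·(x - 2) - 15·(x - 2)² + 5·(x - 2)³.
With (x - 2) = 3/4: S(11/4) = 59/64.

0.9219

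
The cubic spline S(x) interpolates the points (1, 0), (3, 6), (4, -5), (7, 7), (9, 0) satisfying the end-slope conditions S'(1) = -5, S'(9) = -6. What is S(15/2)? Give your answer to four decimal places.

Put m_i = S'' at the i-th knot. Here h = (2, 1, 3, 2) and Δ = (3, -11, 4, -7/2), so the interior equations h_(i-1)·m_(i-1) + 2(h_(i-1)+h_i)·m_i + h_i·m_(i+1) = 6(Δ_i − Δ_(i-1)) read
  2·m_0 + 6·m_1 + 1·m_2 = 6(Δ_1 - Δ_0) = -84
  1·m_1 + 8·m_2 + 3·m_3 = 6(Δ_2 - Δ_1) = 90
  3·m_2 + 10·m_3 + 2·m_4 = 6(Δ_3 - Δ_2) = -45
Clamped end conditions give two more equations: 2h_0·m_0 + h_0·m_1 = 6(Δ_0 - S'(1)) = 48 and h_3·m_3 + 2h_3·m_4 = 6(S'(9) - Δ_3) = -15.
Solving the tridiagonal system: m_0 = 197/8, m_1 = -101/4, m_2 = 73/4, m_3 = -41/4, m_4 = 11/8.
On [7, 9], S(x) = 7 + 23/8·(x - 7) - 41/8·(x - 7)² + 31/32·(x - 7)³.
With (x - 7) = 1/2: S(15/2) = 1863/256.

7.2773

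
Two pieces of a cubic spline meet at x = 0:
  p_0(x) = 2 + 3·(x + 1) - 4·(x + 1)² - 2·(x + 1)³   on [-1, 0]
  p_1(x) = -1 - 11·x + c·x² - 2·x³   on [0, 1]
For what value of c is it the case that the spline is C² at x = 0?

-10

p_0''(x) = -8 - 12·(x + 1), so p_0''(0) = -20. On the right, p_1''(0) = 2c, so c = -10.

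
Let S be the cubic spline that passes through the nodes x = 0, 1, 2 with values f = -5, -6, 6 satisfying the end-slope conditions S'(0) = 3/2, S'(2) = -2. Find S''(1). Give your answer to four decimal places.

With M_i denoting the second derivative at x_i, h_i = 1, 1, and Δ_i = (y_(i+1) − y_i)/h_i = -1, 12:
  1·M_0 + 4·M_1 + 1·M_2 = 6(Δ_1 - Δ_0) = 78
Clamped end conditions give two more equations: 2h_0·M_0 + h_0·M_1 = 6(Δ_0 - S'(0)) = -15 and h_1·M_1 + 2h_1·M_2 = 6(S'(2) - Δ_1) = -84.
Solving the tridiagonal system: M_0 = -115/4, M_1 = 85/2, M_2 = -253/4.

42.5000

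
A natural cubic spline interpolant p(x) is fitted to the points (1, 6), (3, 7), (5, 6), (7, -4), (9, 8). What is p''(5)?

Put σ_i = p'' at the i-th knot. Here h = (2, 2, 2, 2) and Δ = (1/2, -1/2, -5, 6), so the interior equations h_(i-1)·σ_(i-1) + 2(h_(i-1)+h_i)·σ_i + h_i·σ_(i+1) = 6(Δ_i − Δ_(i-1)) read
  2·σ_0 + 8·σ_1 + 2·σ_2 = 6(Δ_1 - Δ_0) = -6
  2·σ_1 + 8·σ_2 + 2·σ_3 = 6(Δ_2 - Δ_1) = -27
  2·σ_2 + 8·σ_3 + 2·σ_4 = 6(Δ_3 - Δ_2) = 66
Natural end conditions: σ_0 = σ_4 = 0.
Solving: σ_0 = 0, σ_1 = 3/4, σ_2 = -6, σ_3 = 39/4, σ_4 = 0.

-6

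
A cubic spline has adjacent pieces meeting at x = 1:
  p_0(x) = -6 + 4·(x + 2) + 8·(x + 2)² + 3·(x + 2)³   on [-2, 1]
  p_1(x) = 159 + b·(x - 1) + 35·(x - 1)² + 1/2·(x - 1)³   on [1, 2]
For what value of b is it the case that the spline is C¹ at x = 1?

p_0'(x) = 4 + 16·(x + 2) + 9·(x + 2)², so p_0'(1) = 133. On the right, p_1'(1) = b, so b = 133.

133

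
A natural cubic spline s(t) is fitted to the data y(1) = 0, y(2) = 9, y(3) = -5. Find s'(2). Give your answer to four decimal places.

Let σ_i = s''(x_i). Step sizes h_i = 1, 1; slopes of the chords Δ_i = (y_(i+1) - y_i)/h_i = 9, -14.
  1·σ_0 + 4·σ_1 + 1·σ_2 = 6(Δ_1 - Δ_0) = -138
Natural end conditions: σ_0 = σ_2 = 0.
Hence σ_0 = 0, σ_1 = -69/2, σ_2 = 0.
On [2, 3], s'(t) = b_1 + 2c_1·(t - 2) + 3d_1·(t - 2)² with b_1 = Δ_1 - h_1(2σ_1 + σ_2)/6 = -5/2, c_1 = σ_1/2 = -69/4, d_1 = (σ_2 - σ_1)/(6h_1) = 23/4. So s'(2) = -5/2.

-2.5000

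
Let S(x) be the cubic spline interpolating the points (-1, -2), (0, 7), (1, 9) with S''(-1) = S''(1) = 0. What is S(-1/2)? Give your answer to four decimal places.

Write σ_i for S''(x_i). With h_i = 1, 1 and divided differences Δ_i = 9, 2, the continuity of S' gives the tridiagonal system
  1·σ_0 + 4·σ_1 + 1·σ_2 = 6(Δ_1 - Δ_0) = -42
Natural end conditions: σ_0 = σ_2 = 0.
Hence σ_0 = 0, σ_1 = -21/2, σ_2 = 0.
On [-1, 0], S(x) = -2 + 43/4·(x + 1) + 0·(x + 1)² - 7/4·(x + 1)³.
With (x + 1) = 1/2: S(-1/2) = 101/32.

3.1563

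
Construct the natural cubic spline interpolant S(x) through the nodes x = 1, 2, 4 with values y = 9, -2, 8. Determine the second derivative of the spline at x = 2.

Write σ_i for S''(x_i). With h_i = 1, 2 and divided differences Δ_i = -11, 5, the continuity of S' gives the tridiagonal system
  1·σ_0 + 6·σ_1 + 2·σ_2 = 6(Δ_1 - Δ_0) = 96
Natural end conditions: σ_0 = σ_2 = 0.
Solving the tridiagonal system: σ_0 = 0, σ_1 = 16, σ_2 = 0.

16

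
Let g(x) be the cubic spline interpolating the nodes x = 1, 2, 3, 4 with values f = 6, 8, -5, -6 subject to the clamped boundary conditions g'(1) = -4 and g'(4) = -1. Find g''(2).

-40

With M_i denoting the second derivative at x_i, h_i = 1, 1, 1, and Δ_i = (y_(i+1) − y_i)/h_i = 2, -13, -1:
  1·M_0 + 4·M_1 + 1·M_2 = 6(Δ_1 - Δ_0) = -90
  1·M_1 + 4·M_2 + 1·M_3 = 6(Δ_2 - Δ_1) = 72
Clamped end conditions give two more equations: 2h_0·M_0 + h_0·M_1 = 6(Δ_0 - g'(1)) = 36 and h_2·M_2 + 2h_2·M_3 = 6(g'(4) - Δ_2) = 0.
Solving the tridiagonal system: M_0 = 38, M_1 = -40, M_2 = 32, M_3 = -16.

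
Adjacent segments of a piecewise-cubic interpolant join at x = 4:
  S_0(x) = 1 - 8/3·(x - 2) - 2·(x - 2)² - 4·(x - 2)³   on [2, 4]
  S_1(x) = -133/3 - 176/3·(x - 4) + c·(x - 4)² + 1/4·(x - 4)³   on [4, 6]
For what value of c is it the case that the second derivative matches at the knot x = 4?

S_0''(x) = -4 - 24·(x - 2), so S_0''(4) = -52. On the right, S_1''(4) = 2c, so c = -26.

-26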